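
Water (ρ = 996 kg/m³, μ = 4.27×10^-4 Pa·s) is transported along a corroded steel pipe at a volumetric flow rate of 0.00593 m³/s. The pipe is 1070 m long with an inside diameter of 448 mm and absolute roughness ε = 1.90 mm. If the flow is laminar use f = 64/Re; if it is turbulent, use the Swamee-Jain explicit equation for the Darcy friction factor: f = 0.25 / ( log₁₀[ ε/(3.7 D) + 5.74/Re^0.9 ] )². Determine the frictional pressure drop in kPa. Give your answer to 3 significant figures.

Cross-sectional area A = πD²/4 = π(0.448)²/4 = 0.1576 m²; mean velocity V = Q/A = 0.00593/0.1576 = 0.03762 m/s.
Reynolds number Re = ρVD/μ = 996 · 0.03762 · 0.448 / 0.000427 = 3.931e+04.
Re > 4000 → turbulent. Relative roughness ε/D = 0.0019/0.448 = 0.00424. Swamee-Jain: f = 0.25/(log₁₀[0.00424/3.7 + 5.74/3.931e+04^0.9])² = 0.25/(log₁₀[0.00115 + 0.000421])² = 0.25/(-2.805)² = 0.03177.
Darcy-Weisbach: ΔP = f(L/D)(ρV²/2) = 0.03177·(1070/0.448)·(996·0.03762²/2) = 0.03177·2388·0.7048 = 53.49 Pa.
ΔP = 53.49 Pa = 0.0535 kPa.

ΔP ≈ 0.0535 kPa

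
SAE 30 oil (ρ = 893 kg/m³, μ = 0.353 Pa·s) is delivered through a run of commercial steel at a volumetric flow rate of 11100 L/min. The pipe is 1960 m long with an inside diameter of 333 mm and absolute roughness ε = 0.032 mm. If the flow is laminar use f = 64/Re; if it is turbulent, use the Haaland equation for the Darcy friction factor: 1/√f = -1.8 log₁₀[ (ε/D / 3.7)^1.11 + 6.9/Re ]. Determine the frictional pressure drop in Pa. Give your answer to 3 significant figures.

ΔP ≈ 424000 Pa

Q = 11100 L/min = 11100/60000 = 0.185 m³/s.
Cross-sectional area A = πD²/4 = π(0.333)²/4 = 0.08709 m²; mean velocity V = Q/A = 0.185/0.08709 = 2.124 m/s.
Reynolds number Re = ρVD/μ = 893 · 2.124 · 0.333 / 0.353 = 1789.
Re < 2300 → laminar flow, so f = 64/Re = 64/1789 = 0.03577 (the turbulent correlation is not needed).
Darcy-Weisbach: ΔP = f(L/D)(ρV²/2) = 0.03577·(1960/0.333)·(893·2.124²/2) = 0.03577·5886·2015 = 4.241e+05 Pa.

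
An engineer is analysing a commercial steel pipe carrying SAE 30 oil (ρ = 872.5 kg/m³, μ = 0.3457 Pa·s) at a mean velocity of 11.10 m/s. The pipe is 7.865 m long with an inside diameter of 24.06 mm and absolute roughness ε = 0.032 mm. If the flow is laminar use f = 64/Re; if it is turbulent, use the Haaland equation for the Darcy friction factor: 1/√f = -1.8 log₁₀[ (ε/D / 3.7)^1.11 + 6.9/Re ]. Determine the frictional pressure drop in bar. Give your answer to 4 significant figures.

ΔP ≈ 16.68 bar

Reynolds number Re = ρVD/μ = 872.5 · 11.1 · 0.02406 / 0.346 = 674.
Re < 2300 → laminar flow, so f = 64/Re = 64/674 = 0.09495 (the turbulent correlation is not needed).
Darcy-Weisbach: ΔP = f(L/D)(ρV²/2) = 0.09495·(7.865/0.02406)·(872.5·11.1²/2) = 0.09495·326.9·5.375e+04 = 1.668e+06 Pa.
ΔP = 1.668e+06 Pa = 16.68 bar.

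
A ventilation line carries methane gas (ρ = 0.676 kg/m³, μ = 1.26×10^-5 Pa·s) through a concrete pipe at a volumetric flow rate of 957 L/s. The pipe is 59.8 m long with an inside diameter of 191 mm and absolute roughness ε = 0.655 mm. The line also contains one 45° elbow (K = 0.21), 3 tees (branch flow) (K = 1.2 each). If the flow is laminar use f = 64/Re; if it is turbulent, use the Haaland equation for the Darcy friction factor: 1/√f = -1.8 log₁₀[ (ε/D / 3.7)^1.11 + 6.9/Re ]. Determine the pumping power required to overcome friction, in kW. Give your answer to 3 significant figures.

Q = 957 L/s = 957/1000 = 0.957 m³/s.
Cross-sectional area A = πD²/4 = π(0.191)²/4 = 0.02865 m²; mean velocity V = Q/A = 0.957/0.02865 = 33.4 m/s.
Reynolds number Re = ρVD/μ = 0.676 · 33.4 · 0.191 / 1.26e-05 = 3.423e+05.
Re > 4000 → turbulent. Relative roughness ε/D = 0.000655/0.191 = 0.00343. Haaland: 1/√f = -1.8 log₁₀[(0.00343/3.7)^1.11 + 6.9/3.423e+05] = -1.8 log₁₀[0.00043 + 2.02e-05] = 6.024, so f = 0.02756.
Total minor-loss coefficient ΣK = 1·0.21 + 3·1.2 = 3.81.
ΔP = [f·L/D + ΣK]·(ρV²/2) = [0.02756·59.8/0.191 + 3.81]·(0.676·33.4²/2) = [8.627 + 3.81]·377.1 = 4690 Pa.
Pumping power P = QΔP = 0.957·4690 = 4488 W = 4.49 kW.

P ≈ 4.49 kW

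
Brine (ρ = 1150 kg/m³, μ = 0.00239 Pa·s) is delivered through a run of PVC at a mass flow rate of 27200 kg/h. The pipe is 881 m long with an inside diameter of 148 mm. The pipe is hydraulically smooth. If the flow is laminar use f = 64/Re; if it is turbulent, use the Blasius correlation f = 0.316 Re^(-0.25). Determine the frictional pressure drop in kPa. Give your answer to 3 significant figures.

ΔP ≈ 12.3 kPa

ṁ = 27200 kg/h = 27200/3600 = 7.556 kg/s.
A = πD²/4 = π(0.148)²/4 = 0.0172 m²; mean velocity V = ṁ/(ρA) = 7.556/(1150 · 0.0172) = 0.3819 m/s.
Reynolds number Re = ρVD/μ = 1150 · 0.3819 · 0.148 / 0.00239 = 2.72e+04.
Re > 4000 → turbulent. Smooth-pipe (Blasius): f = 0.316 Re^(-0.25) = 0.316/(2.72e+04)^0.25 = 0.02461.
Darcy-Weisbach: ΔP = f(L/D)(ρV²/2) = 0.02461·(881/0.148)·(1150·0.3819²/2) = 0.02461·5953·83.86 = 1.228e+04 Pa.
ΔP = 1.228e+04 Pa = 12.3 kPa.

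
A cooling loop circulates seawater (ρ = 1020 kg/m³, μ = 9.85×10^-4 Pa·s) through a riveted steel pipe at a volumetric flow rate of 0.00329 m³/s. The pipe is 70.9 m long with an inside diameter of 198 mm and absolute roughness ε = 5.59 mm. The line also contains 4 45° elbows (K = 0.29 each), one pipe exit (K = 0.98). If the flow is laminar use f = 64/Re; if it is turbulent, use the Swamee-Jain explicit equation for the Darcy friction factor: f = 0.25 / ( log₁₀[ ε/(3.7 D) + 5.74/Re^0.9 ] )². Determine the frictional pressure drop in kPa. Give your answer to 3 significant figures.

ΔP ≈ 0.133 kPa

Cross-sectional area A = πD²/4 = π(0.198)²/4 = 0.03079 m²; mean velocity V = Q/A = 0.00329/0.03079 = 0.1069 m/s.
Reynolds number Re = ρVD/μ = 1020 · 0.1069 · 0.198 / 0.000985 = 2.191e+04.
Re > 4000 → turbulent. Relative roughness ε/D = 0.00559/0.198 = 0.0282. Swamee-Jain: f = 0.25/(log₁₀[0.0282/3.7 + 5.74/2.191e+04^0.9])² = 0.25/(log₁₀[0.00763 + 0.000712])² = 0.25/(-2.079)² = 0.05786.
Total minor-loss coefficient ΣK = 4·0.29 + 1·0.98 = 2.14.
ΔP = [f·L/D + ΣK]·(ρV²/2) = [0.05786·70.9/0.198 + 2.14]·(1020·0.1069²/2) = [20.72 + 2.14]·5.823 = 133.1 Pa.
ΔP = 133.1 Pa = 0.133 kPa.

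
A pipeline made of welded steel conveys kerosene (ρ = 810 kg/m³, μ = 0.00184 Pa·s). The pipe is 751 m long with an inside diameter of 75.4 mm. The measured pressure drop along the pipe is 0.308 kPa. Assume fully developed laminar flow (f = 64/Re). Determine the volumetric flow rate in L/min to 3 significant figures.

Q ≈ 10.6 L/min

For laminar flow, f = 64/Re with Re = ρVD/μ, so Darcy-Weisbach reduces to ΔP = 32μLV/D². Solving for V: V = ΔP·D²/(32μL) = 308·(0.0754)²/(32·0.00184·751) = 0.0396 m/s.
Check: Re = ρVD/μ = 810·0.0396·0.0754/0.00184 = 1314 < 2300, so the laminar assumption holds.
Q = V·A = 0.0396·(π/4·0.0754²) = 0.0001768 m³/s = 10.6 L/min.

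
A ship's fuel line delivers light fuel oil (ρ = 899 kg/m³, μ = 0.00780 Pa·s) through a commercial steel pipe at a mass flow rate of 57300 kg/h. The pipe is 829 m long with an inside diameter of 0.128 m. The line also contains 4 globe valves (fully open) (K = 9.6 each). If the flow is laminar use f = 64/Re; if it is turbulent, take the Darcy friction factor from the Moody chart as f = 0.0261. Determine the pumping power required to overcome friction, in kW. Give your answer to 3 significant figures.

P ≈ 3.13 kW

ṁ = 57300 kg/h = 57300/3600 = 15.92 kg/s.
A = πD²/4 = π(0.128)²/4 = 0.01287 m²; mean velocity V = ṁ/(ρA) = 15.92/(899 · 0.01287) = 1.376 m/s.
Reynolds number Re = ρVD/μ = 899 · 1.376 · 0.128 / 0.0078 = 2.03e+04.
Re > 4000 → turbulent; use the Moody-chart value f = 0.0261.
Total minor-loss coefficient ΣK = 4·9.6 = 38.4.
ΔP = [f·L/D + ΣK]·(ρV²/2) = [0.0261·829/0.128 + 38.4]·(899·1.376²/2) = [169 + 38.4]·850.9 = 1.765e+05 Pa.
Q = ṁ/ρ = 15.92/899 = 0.0177 m³/s.
Pumping power P = QΔP = 0.0177·1.765e+05 = 3125 W = 3.13 kW.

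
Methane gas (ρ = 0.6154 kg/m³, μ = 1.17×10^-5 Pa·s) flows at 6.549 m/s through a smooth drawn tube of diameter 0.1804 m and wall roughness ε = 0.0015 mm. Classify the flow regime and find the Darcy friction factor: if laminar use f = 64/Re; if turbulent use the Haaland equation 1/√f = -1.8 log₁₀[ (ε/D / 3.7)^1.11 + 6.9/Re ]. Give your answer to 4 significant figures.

Re = ρVD/μ = 0.6154·6.549·0.1804/1.17e-05 = 6.214e+04.
Re > 4000 → turbulent. ε/D = 1.5e-06/0.1804 = 8.31e-06; Haaland: 1/√f = -1.8 log₁₀[5.37e-07 + 0.000111] = 7.114, so f = 0.01976.

f ≈ 0.01976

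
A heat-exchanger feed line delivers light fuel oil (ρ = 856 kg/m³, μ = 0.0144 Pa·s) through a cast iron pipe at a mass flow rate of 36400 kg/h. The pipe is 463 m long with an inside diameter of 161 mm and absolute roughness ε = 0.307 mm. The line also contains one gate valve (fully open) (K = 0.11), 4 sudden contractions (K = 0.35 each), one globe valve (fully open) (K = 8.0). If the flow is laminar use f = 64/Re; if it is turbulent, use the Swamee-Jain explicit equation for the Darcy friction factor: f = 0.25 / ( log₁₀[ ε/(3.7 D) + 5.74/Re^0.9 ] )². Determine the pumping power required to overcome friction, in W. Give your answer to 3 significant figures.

ṁ = 36400 kg/h = 36400/3600 = 10.11 kg/s.
A = πD²/4 = π(0.161)²/4 = 0.02036 m²; mean velocity V = ṁ/(ρA) = 10.11/(856 · 0.02036) = 0.5802 m/s.
Reynolds number Re = ρVD/μ = 856 · 0.5802 · 0.161 / 0.0144 = 5553.
Re > 4000 → turbulent. Relative roughness ε/D = 0.000307/0.161 = 0.00191. Swamee-Jain: f = 0.25/(log₁₀[0.00191/3.7 + 5.74/5553^0.9])² = 0.25/(log₁₀[0.000515 + 0.00245])² = 0.25/(-2.528)² = 0.03911.
Total minor-loss coefficient ΣK = 1·0.11 + 4·0.35 + 1·8 = 9.51.
ΔP = [f·L/D + ΣK]·(ρV²/2) = [0.03911·463/0.161 + 9.51]·(856·0.5802²/2) = [112.5 + 9.51]·144.1 = 1.758e+04 Pa.
Q = ṁ/ρ = 10.11/856 = 0.01181 m³/s.
Pumping power P = QΔP = 0.01181·1.758e+04 = 207.6 W = 208 W.

P ≈ 208 W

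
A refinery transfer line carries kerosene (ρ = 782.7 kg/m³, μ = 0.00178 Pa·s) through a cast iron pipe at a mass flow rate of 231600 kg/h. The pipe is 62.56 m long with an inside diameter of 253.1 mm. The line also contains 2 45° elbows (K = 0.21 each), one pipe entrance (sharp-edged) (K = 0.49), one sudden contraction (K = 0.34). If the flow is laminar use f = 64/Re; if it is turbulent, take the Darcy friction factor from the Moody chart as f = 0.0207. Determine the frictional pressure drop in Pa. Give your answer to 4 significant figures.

ṁ = 231600 kg/h = 231600/3600 = 64.33 kg/s.
A = πD²/4 = π(0.2531)²/4 = 0.05031 m²; mean velocity V = ṁ/(ρA) = 64.33/(782.7 · 0.05031) = 1.634 m/s.
Reynolds number Re = ρVD/μ = 782.7 · 1.634 · 0.2531 / 0.00178 = 1.818e+05.
Re > 4000 → turbulent; use the Moody-chart value f = 0.0207.
Total minor-loss coefficient ΣK = 2·0.21 + 1·0.49 + 1·0.34 = 1.25.
ΔP = [f·L/D + ΣK]·(ρV²/2) = [0.0207·62.56/0.2531 + 1.25]·(782.7·1.634²/2) = [5.117 + 1.25]·1044 = 6650 Pa.

ΔP ≈ 6650 Pa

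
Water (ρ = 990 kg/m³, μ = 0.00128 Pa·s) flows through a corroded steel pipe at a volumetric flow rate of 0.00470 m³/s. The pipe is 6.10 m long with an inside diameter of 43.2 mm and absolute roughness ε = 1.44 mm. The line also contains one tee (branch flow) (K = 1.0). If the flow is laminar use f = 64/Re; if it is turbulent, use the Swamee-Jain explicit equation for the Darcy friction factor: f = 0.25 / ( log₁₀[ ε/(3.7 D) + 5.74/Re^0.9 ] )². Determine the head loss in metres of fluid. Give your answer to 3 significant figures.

Cross-sectional area A = πD²/4 = π(0.0432)²/4 = 0.001466 m²; mean velocity V = Q/A = 0.0047/0.001466 = 3.207 m/s.
Reynolds number Re = ρVD/μ = 990 · 3.207 · 0.0432 / 0.00128 = 1.071e+05.
Re > 4000 → turbulent. Relative roughness ε/D = 0.00144/0.0432 = 0.0333. Swamee-Jain: f = 0.25/(log₁₀[0.0333/3.7 + 5.74/1.071e+05^0.9])² = 0.25/(log₁₀[0.00901 + 0.000171])² = 0.25/(-2.037)² = 0.06024.
Total minor-loss coefficient ΣK = 1·1 = 1.
ΔP = [f·L/D + ΣK]·(ρV²/2) = [0.06024·6.1/0.0432 + 1]·(990·3.207²/2) = [8.506 + 1]·5090 = 4.838e+04 Pa.
Head loss h_f = ΔP/(ρg) = 4.838e+04/(990·9.81) = 4.98 m.

h_f ≈ 4.98 m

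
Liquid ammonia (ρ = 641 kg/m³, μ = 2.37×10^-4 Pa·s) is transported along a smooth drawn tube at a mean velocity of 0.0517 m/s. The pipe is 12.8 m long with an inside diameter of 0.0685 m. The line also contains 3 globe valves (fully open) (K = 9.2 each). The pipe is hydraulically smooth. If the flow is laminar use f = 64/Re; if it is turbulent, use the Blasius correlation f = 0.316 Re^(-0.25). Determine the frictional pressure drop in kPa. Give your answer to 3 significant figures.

ΔP ≈ 0.0288 kPa

Reynolds number Re = ρVD/μ = 641 · 0.0517 · 0.0685 / 0.000237 = 9578.
Re > 4000 → turbulent. Smooth-pipe (Blasius): f = 0.316 Re^(-0.25) = 0.316/(9578)^0.25 = 0.03194.
Total minor-loss coefficient ΣK = 3·9.2 = 27.6.
ΔP = [f·L/D + ΣK]·(ρV²/2) = [0.03194·12.8/0.0685 + 27.6]·(641·0.0517²/2) = [5.969 + 27.6]·0.8567 = 28.76 Pa.
ΔP = 28.76 Pa = 0.0288 kPa.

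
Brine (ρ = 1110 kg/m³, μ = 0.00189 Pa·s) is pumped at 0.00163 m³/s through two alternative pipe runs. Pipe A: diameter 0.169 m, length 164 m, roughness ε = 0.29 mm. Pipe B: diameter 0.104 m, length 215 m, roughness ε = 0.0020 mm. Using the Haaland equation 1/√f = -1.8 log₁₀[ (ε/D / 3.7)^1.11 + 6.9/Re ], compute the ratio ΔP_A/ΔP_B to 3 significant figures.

Pipe A: V = Q/A = 0.00163/0.02243 = 0.07266 m/s; Re = 7212; ε/D = 0.00172; Haaland → f = 0.03578; ΔP_A = f(L/D)(ρV²/2) = 101.8 Pa.
Pipe B: V = Q/A = 0.00163/0.008495 = 0.1919 m/s; Re = 1.172e+04; ε/D = 1.92e-05; Haaland → f = 0.0296; ΔP_B = f(L/D)(ρV²/2) = 1250 Pa.
ΔP_A/ΔP_B = 101.8/1250 = 0.0814.

ΔP_A/ΔP_B ≈ 0.0814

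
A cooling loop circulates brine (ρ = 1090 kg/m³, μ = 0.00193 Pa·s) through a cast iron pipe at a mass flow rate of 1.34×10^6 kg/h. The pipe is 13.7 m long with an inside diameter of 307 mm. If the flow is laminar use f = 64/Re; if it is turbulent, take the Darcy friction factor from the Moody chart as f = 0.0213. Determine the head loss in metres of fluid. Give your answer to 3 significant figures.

ṁ = 1.34×10^6 kg/h = 1.34×10^6/3600 = 372.2 kg/s.
A = πD²/4 = π(0.307)²/4 = 0.07402 m²; mean velocity V = ṁ/(ρA) = 372.2/(1090 · 0.07402) = 4.613 m/s.
Reynolds number Re = ρVD/μ = 1090 · 4.613 · 0.307 / 0.00193 = 7.999e+05.
Re > 4000 → turbulent; use the Moody-chart value f = 0.0213.
Darcy-Weisbach: ΔP = f(L/D)(ρV²/2) = 0.0213·(13.7/0.307)·(1090·4.613²/2) = 0.0213·44.63·1.16e+04 = 1.102e+04 Pa.
Head loss h_f = ΔP/(ρg) = 1.102e+04/(1090·9.81) = 1.03 m.

h_f ≈ 1.03 m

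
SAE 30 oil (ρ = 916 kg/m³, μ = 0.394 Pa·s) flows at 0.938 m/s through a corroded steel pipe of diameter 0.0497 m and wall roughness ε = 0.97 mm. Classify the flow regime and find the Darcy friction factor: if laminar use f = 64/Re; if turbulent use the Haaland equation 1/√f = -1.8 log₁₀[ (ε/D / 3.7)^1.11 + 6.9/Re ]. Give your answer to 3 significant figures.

f ≈ 0.591

Re = ρVD/μ = 916·0.938·0.0497/0.394 = 108.4.
Re < 2300 → laminar, so f = 64/Re = 0.5905 (roughness is irrelevant in laminar flow).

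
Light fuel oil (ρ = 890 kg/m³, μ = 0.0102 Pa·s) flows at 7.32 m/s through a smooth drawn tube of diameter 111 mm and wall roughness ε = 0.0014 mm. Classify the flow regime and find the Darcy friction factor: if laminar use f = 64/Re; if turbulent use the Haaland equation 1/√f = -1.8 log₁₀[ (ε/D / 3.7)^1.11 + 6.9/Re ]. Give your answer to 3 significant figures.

f ≈ 0.0192

Re = ρVD/μ = 890·7.32·0.111/0.0102 = 7.09e+04.
Re > 4000 → turbulent. ε/D = 1.4e-06/0.111 = 1.26e-05; Haaland: 1/√f = -1.8 log₁₀[8.53e-07 + 9.73e-05] = 7.214, so f = 0.01921.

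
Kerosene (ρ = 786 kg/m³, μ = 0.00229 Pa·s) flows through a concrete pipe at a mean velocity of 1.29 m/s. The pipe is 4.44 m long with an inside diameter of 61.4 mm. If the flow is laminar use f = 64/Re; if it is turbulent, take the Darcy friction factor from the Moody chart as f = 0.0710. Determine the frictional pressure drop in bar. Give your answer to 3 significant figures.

ΔP ≈ 0.0336 bar

Reynolds number Re = ρVD/μ = 786 · 1.29 · 0.0614 / 0.00229 = 2.719e+04.
Re > 4000 → turbulent; use the Moody-chart value f = 0.0710.
Darcy-Weisbach: ΔP = f(L/D)(ρV²/2) = 0.071·(4.44/0.0614)·(786·1.29²/2) = 0.071·72.31·654 = 3358 Pa.
ΔP = 3358 Pa = 0.0336 bar.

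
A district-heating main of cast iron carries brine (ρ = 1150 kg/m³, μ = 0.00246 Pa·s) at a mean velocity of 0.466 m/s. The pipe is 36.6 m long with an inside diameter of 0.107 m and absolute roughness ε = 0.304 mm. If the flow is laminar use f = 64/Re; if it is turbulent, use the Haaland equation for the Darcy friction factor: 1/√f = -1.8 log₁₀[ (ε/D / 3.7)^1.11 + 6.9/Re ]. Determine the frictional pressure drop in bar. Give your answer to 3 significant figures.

Reynolds number Re = ρVD/μ = 1150 · 0.466 · 0.107 / 0.00246 = 2.331e+04.
Re > 4000 → turbulent. Relative roughness ε/D = 0.000304/0.107 = 0.00284. Haaland: 1/√f = -1.8 log₁₀[(0.00284/3.7)^1.11 + 6.9/2.331e+04] = -1.8 log₁₀[0.000349 + 0.000296] = 5.743, so f = 0.03032.
Darcy-Weisbach: ΔP = f(L/D)(ρV²/2) = 0.03032·(36.6/0.107)·(1150·0.466²/2) = 0.03032·342.1·124.9 = 1295 Pa.
ΔP = 1295 Pa = 0.0130 bar.

ΔP ≈ 0.0130 bar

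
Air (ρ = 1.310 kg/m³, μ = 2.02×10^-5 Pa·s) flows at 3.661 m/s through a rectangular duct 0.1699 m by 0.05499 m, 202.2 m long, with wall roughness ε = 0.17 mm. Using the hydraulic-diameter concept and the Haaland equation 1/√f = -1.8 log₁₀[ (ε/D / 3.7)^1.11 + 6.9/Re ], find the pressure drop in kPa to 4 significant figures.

Hydraulic diameter D_h = 4A/P = 4·(0.1699·0.05499)/(2·(0.1699+0.05499)) = 0.03737/0.4498 = 0.08309 m.
Re = ρVD_h/μ = 1.31·3.661·0.08309/2.02e-05 = 1.973e+04.
ε/D_h = 0.00017/0.08309 = 0.00205; Haaland gives 1/√f = -1.8 log₁₀[0.000242+0.00035] = 5.81, so f = 0.02963.
ΔP = f(L/D_h)(ρV²/2) = 0.02963·202.2/0.08309·8.779 = 633 Pa.
ΔP = 0.6330 kPa.

ΔP ≈ 0.6330 kPa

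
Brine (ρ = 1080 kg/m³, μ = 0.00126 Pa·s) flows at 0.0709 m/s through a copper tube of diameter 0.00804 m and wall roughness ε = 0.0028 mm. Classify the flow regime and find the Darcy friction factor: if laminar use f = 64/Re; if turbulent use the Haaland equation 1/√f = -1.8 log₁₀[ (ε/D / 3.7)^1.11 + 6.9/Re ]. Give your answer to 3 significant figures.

Re = ρVD/μ = 1080·0.0709·0.00804/0.00126 = 488.6.
Re < 2300 → laminar, so f = 64/Re = 0.131 (roughness is irrelevant in laminar flow).

f ≈ 0.131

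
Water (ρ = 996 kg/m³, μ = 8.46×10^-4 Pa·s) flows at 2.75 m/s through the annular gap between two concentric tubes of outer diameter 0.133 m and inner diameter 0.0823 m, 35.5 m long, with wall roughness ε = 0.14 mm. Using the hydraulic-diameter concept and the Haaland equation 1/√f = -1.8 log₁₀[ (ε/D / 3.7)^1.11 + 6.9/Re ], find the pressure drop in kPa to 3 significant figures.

ΔP ≈ 69.6 kPa

Hydraulic diameter D_h = 4A/P = D_o - D_i = 0.133 - 0.0823 = 0.0507 m.
Re = ρVD_h/μ = 996·2.75·0.0507/0.000846 = 1.641e+05.
ε/D_h = 0.00014/0.0507 = 0.00276; Haaland gives 1/√f = -1.8 log₁₀[0.000338+4.2e-05] = 6.156, so f = 0.02639.
ΔP = f(L/D_h)(ρV²/2) = 0.02639·35.5/0.0507·3766 = 6.958e+04 Pa.
ΔP = 69.6 kPa.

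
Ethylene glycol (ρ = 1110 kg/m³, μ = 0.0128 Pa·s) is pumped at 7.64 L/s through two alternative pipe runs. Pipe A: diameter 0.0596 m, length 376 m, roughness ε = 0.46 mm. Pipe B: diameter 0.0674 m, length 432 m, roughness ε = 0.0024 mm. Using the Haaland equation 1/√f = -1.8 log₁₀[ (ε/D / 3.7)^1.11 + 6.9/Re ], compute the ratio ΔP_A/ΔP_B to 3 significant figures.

ΔP_A/ΔP_B ≈ 2.16

Pipe A: V = Q/A = 0.00764/0.00279 = 2.738 m/s; Re = 1.415e+04; ε/D = 0.00772; Haaland → f = 0.03906; ΔP_A = f(L/D)(ρV²/2) = 1.026e+06 Pa.
Pipe B: V = Q/A = 0.00764/0.003568 = 2.141 m/s; Re = 1.252e+04; ε/D = 3.56e-05; Haaland → f = 0.0291; ΔP_B = f(L/D)(ρV²/2) = 4.747e+05 Pa.
ΔP_A/ΔP_B = 1.026e+06/4.747e+05 = 2.16.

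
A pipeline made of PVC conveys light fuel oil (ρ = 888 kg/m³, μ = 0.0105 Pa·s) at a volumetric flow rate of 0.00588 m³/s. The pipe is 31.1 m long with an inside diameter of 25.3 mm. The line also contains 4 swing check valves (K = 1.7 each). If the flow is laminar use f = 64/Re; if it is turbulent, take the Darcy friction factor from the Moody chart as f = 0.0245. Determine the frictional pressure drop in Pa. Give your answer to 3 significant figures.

Cross-sectional area A = πD²/4 = π(0.0253)²/4 = 0.0005027 m²; mean velocity V = Q/A = 0.00588/0.0005027 = 11.7 m/s.
Reynolds number Re = ρVD/μ = 888 · 11.7 · 0.0253 / 0.0105 = 2.503e+04.
Re > 4000 → turbulent; use the Moody-chart value f = 0.0245.
Total minor-loss coefficient ΣK = 4·1.7 = 6.8.
ΔP = [f·L/D + ΣK]·(ρV²/2) = [0.0245·31.1/0.0253 + 6.8]·(888·11.7²/2) = [30.12 + 6.8]·6.074e+04 = 2.242e+06 Pa.

ΔP ≈ 2.24×10^6 Pa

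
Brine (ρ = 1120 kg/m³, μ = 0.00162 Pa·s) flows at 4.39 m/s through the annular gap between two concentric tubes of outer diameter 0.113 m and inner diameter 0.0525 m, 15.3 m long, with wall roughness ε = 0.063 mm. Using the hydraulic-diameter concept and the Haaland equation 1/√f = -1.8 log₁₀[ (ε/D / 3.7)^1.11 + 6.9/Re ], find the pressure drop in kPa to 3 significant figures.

Hydraulic diameter D_h = 4A/P = D_o - D_i = 0.113 - 0.0525 = 0.0605 m.
Re = ρVD_h/μ = 1120·4.39·0.0605/0.00162 = 1.836e+05.
ε/D_h = 6.3e-05/0.0605 = 0.00104; Haaland gives 1/√f = -1.8 log₁₀[0.000115+3.76e-05] = 6.872, so f = 0.02117.
ΔP = f(L/D_h)(ρV²/2) = 0.02117·15.3/0.0605·1.079e+04 = 5.779e+04 Pa.
ΔP = 57.8 kPa.

ΔP ≈ 57.8 kPa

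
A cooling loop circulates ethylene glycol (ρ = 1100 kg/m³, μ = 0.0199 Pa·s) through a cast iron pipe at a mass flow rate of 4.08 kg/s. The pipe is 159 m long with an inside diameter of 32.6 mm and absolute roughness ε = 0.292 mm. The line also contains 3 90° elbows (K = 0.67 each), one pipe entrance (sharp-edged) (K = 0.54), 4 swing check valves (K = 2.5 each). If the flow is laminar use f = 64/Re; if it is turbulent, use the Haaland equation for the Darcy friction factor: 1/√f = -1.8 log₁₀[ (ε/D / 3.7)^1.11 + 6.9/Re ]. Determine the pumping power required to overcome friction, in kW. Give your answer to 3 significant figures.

P ≈ 8.97 kW

A = πD²/4 = π(0.0326)²/4 = 0.0008347 m²; mean velocity V = ṁ/(ρA) = 4.08/(1100 · 0.0008347) = 4.444 m/s.
Reynolds number Re = ρVD/μ = 1100 · 4.444 · 0.0326 / 0.0199 = 8008.
Re > 4000 → turbulent. Relative roughness ε/D = 0.000292/0.0326 = 0.00896. Haaland: 1/√f = -1.8 log₁₀[(0.00896/3.7)^1.11 + 6.9/8008] = -1.8 log₁₀[0.00125 + 0.000862] = 4.816, so f = 0.04311.
Total minor-loss coefficient ΣK = 3·0.67 + 1·0.54 + 4·2.5 = 12.6.
ΔP = [f·L/D + ΣK]·(ρV²/2) = [0.04311·159/0.0326 + 12.6]·(1100·4.444²/2) = [210.2 + 12.6]·1.086e+04 = 2.42e+06 Pa.
Q = ṁ/ρ = 4.08/1100 = 0.003709 m³/s.
Pumping power P = QΔP = 0.003709·2.42e+06 = 8975 W = 8.97 kW.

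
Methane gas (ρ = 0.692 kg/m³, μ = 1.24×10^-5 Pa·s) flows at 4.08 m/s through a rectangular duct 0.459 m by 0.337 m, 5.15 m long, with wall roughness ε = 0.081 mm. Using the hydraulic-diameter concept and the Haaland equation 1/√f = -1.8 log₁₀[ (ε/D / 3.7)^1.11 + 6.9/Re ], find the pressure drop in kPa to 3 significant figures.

ΔP ≈ 0.00146 kPa

Hydraulic diameter D_h = 4A/P = 4·(0.459·0.337)/(2·(0.459+0.337)) = 0.6187/1.592 = 0.3887 m.
Re = ρVD_h/μ = 0.692·4.08·0.3887/1.24e-05 = 8.849e+04.
ε/D_h = 8.1e-05/0.3887 = 0.000208; Haaland gives 1/√f = -1.8 log₁₀[1.92e-05+7.8e-05] = 7.222, so f = 0.01917.
ΔP = f(L/D_h)(ρV²/2) = 0.01917·5.15/0.3887·5.76 = 1.463 Pa.
ΔP = 0.00146 kPa.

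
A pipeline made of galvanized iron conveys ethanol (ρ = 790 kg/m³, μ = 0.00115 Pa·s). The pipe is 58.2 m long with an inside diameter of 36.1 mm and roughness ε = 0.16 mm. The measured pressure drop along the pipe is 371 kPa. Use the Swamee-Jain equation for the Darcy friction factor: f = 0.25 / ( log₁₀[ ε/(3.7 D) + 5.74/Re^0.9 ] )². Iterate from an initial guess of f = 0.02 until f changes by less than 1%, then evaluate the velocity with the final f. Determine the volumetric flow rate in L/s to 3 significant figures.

Q ≈ 4.48 L/s

Rearranging Darcy-Weisbach: V = √(2·ΔP·D/(f·L·ρ)). With ε/D = 0.00016/0.0361 = 0.00443, iterate starting from f = 0.02:
  f = 0.02 → V = √(2·3.71e+05·0.0361/(0.02·58.2·790)) = 5.397 m/s; Re = ρVD/μ = 1.338e+05; f → 0.03027
  f = 0.03027 → V = 4.387 m/s; Re = 1.088e+05; f → 0.03047
Converged (Δf/f < 1%). With the final f = 0.03047: V = √(2·3.71e+05·0.0361/(0.03047·58.2·790)) = 4.373 m/s.
Q = V·A = 4.373·(π/4·0.0361²) = 0.004476 m³/s = 4.48 L/s.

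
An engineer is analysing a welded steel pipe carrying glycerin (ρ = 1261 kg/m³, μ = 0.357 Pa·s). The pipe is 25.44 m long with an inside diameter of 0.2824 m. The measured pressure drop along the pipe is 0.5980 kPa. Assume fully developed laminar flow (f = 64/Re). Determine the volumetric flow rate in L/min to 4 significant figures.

For laminar flow, f = 64/Re with Re = ρVD/μ, so Darcy-Weisbach reduces to ΔP = 32μLV/D². Solving for V: V = ΔP·D²/(32μL) = 598·(0.2824)²/(32·0.357·25.44) = 0.1641 m/s.
Check: Re = ρVD/μ = 1261·0.1641·0.2824/0.357 = 163.7 < 2300, so the laminar assumption holds.
Q = V·A = 0.1641·(π/4·0.2824²) = 0.01028 m³/s = 616.7 L/min.

Q ≈ 616.7 L/min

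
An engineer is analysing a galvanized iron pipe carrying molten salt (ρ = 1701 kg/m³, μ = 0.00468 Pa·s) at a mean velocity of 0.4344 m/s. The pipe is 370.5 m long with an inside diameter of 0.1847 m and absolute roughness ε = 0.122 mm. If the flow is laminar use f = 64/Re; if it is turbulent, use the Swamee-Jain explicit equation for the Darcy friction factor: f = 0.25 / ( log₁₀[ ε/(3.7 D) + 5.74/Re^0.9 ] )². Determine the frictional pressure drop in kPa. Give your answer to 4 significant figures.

ΔP ≈ 8.177 kPa

Reynolds number Re = ρVD/μ = 1701 · 0.4344 · 0.1847 / 0.00468 = 2.916e+04.
Re > 4000 → turbulent. Relative roughness ε/D = 0.000122/0.1847 = 0.000661. Swamee-Jain: f = 0.25/(log₁₀[0.000661/3.7 + 5.74/2.916e+04^0.9])² = 0.25/(log₁₀[0.000179 + 0.00055])² = 0.25/(-3.137)² = 0.0254.
Darcy-Weisbach: ΔP = f(L/D)(ρV²/2) = 0.0254·(370.5/0.1847)·(1701·0.4344²/2) = 0.0254·2006·160.5 = 8177 Pa.
ΔP = 8177 Pa = 8.177 kPa.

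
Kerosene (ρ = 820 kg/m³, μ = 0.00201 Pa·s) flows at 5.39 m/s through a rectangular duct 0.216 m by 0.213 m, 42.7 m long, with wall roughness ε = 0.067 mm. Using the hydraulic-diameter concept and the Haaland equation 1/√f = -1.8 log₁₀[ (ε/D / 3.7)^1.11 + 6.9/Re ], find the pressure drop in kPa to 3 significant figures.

Hydraulic diameter D_h = 4A/P = 4·(0.216·0.213)/(2·(0.216+0.213)) = 0.184/0.858 = 0.2145 m.
Re = ρVD_h/μ = 820·5.39·0.2145/0.00201 = 4.716e+05.
ε/D_h = 6.7e-05/0.2145 = 0.000312; Haaland gives 1/√f = -1.8 log₁₀[3.01e-05+1.46e-05] = 7.829, so f = 0.01631.
ΔP = f(L/D_h)(ρV²/2) = 0.01631·42.7/0.2145·1.191e+04 = 3.869e+04 Pa.
ΔP = 38.7 kPa.

ΔP ≈ 38.7 kPa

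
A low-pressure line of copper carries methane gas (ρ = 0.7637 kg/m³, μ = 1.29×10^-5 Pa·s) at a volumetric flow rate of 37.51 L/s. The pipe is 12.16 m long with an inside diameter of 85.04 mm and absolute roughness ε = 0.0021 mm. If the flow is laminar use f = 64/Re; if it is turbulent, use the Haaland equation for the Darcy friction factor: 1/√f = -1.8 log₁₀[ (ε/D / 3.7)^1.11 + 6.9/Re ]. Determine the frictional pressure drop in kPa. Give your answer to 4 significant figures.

Q = 37.51 L/s = 37.51/1000 = 0.03751 m³/s.
Cross-sectional area A = πD²/4 = π(0.08504)²/4 = 0.00568 m²; mean velocity V = Q/A = 0.03751/0.00568 = 6.604 m/s.
Reynolds number Re = ρVD/μ = 0.7637 · 6.604 · 0.08504 / 1.29e-05 = 3.325e+04.
Re > 4000 → turbulent. Relative roughness ε/D = 2.1e-06/0.08504 = 2.47e-05. Haaland: 1/√f = -1.8 log₁₀[(2.47e-05/3.7)^1.11 + 6.9/3.325e+04] = -1.8 log₁₀[1.8e-06 + 0.000208] = 6.623, so f = 0.0228.
Darcy-Weisbach: ΔP = f(L/D)(ρV²/2) = 0.0228·(12.16/0.08504)·(0.7637·6.604²/2) = 0.0228·143·16.65 = 54.3 Pa.
ΔP = 54.3 Pa = 0.05430 kPa.

ΔP ≈ 0.05430 kPa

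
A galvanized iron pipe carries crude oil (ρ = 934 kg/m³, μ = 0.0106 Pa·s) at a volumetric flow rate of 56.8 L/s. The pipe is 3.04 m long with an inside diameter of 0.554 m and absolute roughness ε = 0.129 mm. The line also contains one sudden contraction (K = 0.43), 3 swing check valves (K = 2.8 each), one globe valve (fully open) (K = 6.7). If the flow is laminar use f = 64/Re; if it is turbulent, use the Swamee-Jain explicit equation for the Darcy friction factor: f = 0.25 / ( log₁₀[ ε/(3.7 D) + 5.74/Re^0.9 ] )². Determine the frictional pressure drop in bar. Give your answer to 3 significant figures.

ΔP ≈ 0.00407 bar

Q = 56.8 L/s = 56.8/1000 = 0.0568 m³/s.
Cross-sectional area A = πD²/4 = π(0.554)²/4 = 0.2411 m²; mean velocity V = Q/A = 0.0568/0.2411 = 0.2356 m/s.
Reynolds number Re = ρVD/μ = 934 · 0.2356 · 0.554 / 0.0106 = 1.15e+04.
Re > 4000 → turbulent. Relative roughness ε/D = 0.000129/0.554 = 0.000233. Swamee-Jain: f = 0.25/(log₁₀[0.000233/3.7 + 5.74/1.15e+04^0.9])² = 0.25/(log₁₀[6.29e-05 + 0.00127])² = 0.25/(-2.875)² = 0.03025.
Total minor-loss coefficient ΣK = 1·0.43 + 3·2.8 + 1·6.7 = 15.5.
ΔP = [f·L/D + ΣK]·(ρV²/2) = [0.03025·3.04/0.554 + 15.5]·(934·0.2356²/2) = [0.166 + 15.5]·25.93 = 407 Pa.
ΔP = 407 Pa = 0.00407 bar.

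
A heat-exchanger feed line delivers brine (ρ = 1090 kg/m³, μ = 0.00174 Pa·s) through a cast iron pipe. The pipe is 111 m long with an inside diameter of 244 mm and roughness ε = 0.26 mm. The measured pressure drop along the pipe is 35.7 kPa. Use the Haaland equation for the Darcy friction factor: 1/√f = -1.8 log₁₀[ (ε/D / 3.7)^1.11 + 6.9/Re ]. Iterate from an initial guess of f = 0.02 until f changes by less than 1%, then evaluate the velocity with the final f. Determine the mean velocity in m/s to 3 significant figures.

Rearranging Darcy-Weisbach: V = √(2·ΔP·D/(f·L·ρ)). With ε/D = 0.00026/0.244 = 0.00107, iterate starting from f = 0.02:
  f = 0.02 → V = √(2·3.57e+04·0.244/(0.02·111·1090)) = 2.683 m/s; Re = ρVD/μ = 4.101e+05; f → 0.02059
  f = 0.02059 → V = 2.645 m/s; Re = 4.042e+05; f → 0.0206
Converged (Δf/f < 1%). With the final f = 0.0206: V = √(2·3.57e+04·0.244/(0.0206·111·1090)) = 2.644 m/s.

V ≈ 2.64 m/s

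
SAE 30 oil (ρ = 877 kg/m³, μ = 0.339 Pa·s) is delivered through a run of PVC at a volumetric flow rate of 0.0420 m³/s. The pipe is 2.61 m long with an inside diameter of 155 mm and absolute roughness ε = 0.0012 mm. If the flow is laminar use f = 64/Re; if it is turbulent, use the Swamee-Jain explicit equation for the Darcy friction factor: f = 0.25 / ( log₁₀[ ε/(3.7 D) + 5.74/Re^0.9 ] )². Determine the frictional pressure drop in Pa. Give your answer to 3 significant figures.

ΔP ≈ 2620 Pa

Cross-sectional area A = πD²/4 = π(0.155)²/4 = 0.01887 m²; mean velocity V = Q/A = 0.042/0.01887 = 2.226 m/s.
Reynolds number Re = ρVD/μ = 877 · 2.226 · 0.155 / 0.339 = 892.5.
Re < 2300 → laminar flow, so f = 64/Re = 64/892.5 = 0.07171 (the turbulent correlation is not needed).
Darcy-Weisbach: ΔP = f(L/D)(ρV²/2) = 0.07171·(2.61/0.155)·(877·2.226²/2) = 0.07171·16.84·2173 = 2623 Pa.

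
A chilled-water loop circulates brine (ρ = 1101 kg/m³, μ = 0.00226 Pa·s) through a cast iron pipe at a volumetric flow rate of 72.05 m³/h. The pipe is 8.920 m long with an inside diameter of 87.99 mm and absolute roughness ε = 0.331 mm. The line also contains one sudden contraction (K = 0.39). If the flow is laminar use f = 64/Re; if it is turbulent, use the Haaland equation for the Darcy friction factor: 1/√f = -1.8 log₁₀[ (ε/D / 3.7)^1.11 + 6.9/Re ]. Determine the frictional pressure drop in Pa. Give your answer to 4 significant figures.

ΔP ≈ 19670 Pa

Q = 72.05 m³/h = 72.05/3600 = 0.02001 m³/s.
Cross-sectional area A = πD²/4 = π(0.08799)²/4 = 0.006081 m²; mean velocity V = Q/A = 0.02001/0.006081 = 3.291 m/s.
Reynolds number Re = ρVD/μ = 1101 · 3.291 · 0.08799 / 0.00226 = 1.411e+05.
Re > 4000 → turbulent. Relative roughness ε/D = 0.000331/0.08799 = 0.00376. Haaland: 1/√f = -1.8 log₁₀[(0.00376/3.7)^1.11 + 6.9/1.411e+05] = -1.8 log₁₀[0.000476 + 4.89e-05] = 5.903, so f = 0.0287.
Total minor-loss coefficient ΣK = 1·0.39 = 0.39.
ΔP = [f·L/D + ΣK]·(ρV²/2) = [0.0287·8.92/0.08799 + 0.39]·(1101·3.291²/2) = [2.909 + 0.39]·5964 = 1.967e+04 Pa.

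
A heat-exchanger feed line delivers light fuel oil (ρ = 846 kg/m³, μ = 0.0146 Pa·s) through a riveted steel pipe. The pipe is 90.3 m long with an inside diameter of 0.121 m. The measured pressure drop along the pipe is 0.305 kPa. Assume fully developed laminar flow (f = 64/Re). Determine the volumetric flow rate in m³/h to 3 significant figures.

Q ≈ 4.38 m³/h

For laminar flow, f = 64/Re with Re = ρVD/μ, so Darcy-Weisbach reduces to ΔP = 32μLV/D². Solving for V: V = ΔP·D²/(32μL) = 305·(0.121)²/(32·0.0146·90.3) = 0.1058 m/s.
Check: Re = ρVD/μ = 846·0.1058·0.121/0.0146 = 742.1 < 2300, so the laminar assumption holds.
Q = V·A = 0.1058·(π/4·0.121²) = 0.001217 m³/s = 4.38 m³/h.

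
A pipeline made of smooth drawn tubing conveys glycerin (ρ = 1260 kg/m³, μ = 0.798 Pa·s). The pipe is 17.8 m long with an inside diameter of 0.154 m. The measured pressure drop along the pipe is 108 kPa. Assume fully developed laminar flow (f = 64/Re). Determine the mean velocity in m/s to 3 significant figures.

V ≈ 5.63 m/s

For laminar flow, f = 64/Re with Re = ρVD/μ, so Darcy-Weisbach reduces to ΔP = 32μLV/D². Solving for V: V = ΔP·D²/(32μL) = 1.08e+05·(0.154)²/(32·0.798·17.8) = 5.635 m/s.
Check: Re = ρVD/μ = 1260·5.635·0.154/0.798 = 1370 < 2300, so the laminar assumption holds.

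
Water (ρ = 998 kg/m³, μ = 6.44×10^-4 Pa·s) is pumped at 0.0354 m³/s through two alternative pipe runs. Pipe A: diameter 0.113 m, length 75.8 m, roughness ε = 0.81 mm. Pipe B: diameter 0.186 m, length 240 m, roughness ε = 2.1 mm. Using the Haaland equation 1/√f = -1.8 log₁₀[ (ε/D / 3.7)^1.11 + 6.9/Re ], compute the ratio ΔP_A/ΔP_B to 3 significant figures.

Pipe A: V = Q/A = 0.0354/0.01003 = 3.53 m/s; Re = 6.181e+05; ε/D = 0.00717; Haaland → f = 0.03415; ΔP_A = f(L/D)(ρV²/2) = 1.424e+05 Pa.
Pipe B: V = Q/A = 0.0354/0.02717 = 1.303 m/s; Re = 3.755e+05; ε/D = 0.0113; Haaland → f = 0.03973; ΔP_B = f(L/D)(ρV²/2) = 4.342e+04 Pa.
ΔP_A/ΔP_B = 1.424e+05/4.342e+04 = 3.28.

ΔP_A/ΔP_B ≈ 3.28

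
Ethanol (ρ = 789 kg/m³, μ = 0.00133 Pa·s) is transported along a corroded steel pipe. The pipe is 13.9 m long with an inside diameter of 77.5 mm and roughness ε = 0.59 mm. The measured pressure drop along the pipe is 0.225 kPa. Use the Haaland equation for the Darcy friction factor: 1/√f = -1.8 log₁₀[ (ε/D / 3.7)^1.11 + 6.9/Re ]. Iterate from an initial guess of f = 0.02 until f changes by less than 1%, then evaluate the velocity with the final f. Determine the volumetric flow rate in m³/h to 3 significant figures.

Q ≈ 4.83 m³/h

Rearranging Darcy-Weisbach: V = √(2·ΔP·D/(f·L·ρ)). With ε/D = 0.00059/0.0775 = 0.00761, iterate starting from f = 0.02:
  f = 0.02 → V = √(2·225·0.0775/(0.02·13.9·789)) = 0.3987 m/s; Re = ρVD/μ = 1.833e+04; f → 0.03805
  f = 0.03805 → V = 0.2891 m/s; Re = 1.329e+04; f → 0.03918
  f = 0.03918 → V = 0.2849 m/s; Re = 1.31e+04; f → 0.03924
Converged (Δf/f < 1%). With the final f = 0.03924: V = √(2·225·0.0775/(0.03924·13.9·789)) = 0.2847 m/s.
Q = V·A = 0.2847·(π/4·0.0775²) = 0.001343 m³/s = 4.83 m³/h.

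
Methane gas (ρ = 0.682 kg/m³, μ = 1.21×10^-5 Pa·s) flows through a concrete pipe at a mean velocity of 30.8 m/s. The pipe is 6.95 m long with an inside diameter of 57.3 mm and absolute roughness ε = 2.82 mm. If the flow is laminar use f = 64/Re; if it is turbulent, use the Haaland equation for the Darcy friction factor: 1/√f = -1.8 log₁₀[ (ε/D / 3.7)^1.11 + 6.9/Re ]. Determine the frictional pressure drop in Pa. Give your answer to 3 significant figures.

ΔP ≈ 2800 Pa

Reynolds number Re = ρVD/μ = 0.682 · 30.8 · 0.0573 / 1.21e-05 = 9.947e+04.
Re > 4000 → turbulent. Relative roughness ε/D = 0.00282/0.0573 = 0.0492. Haaland: 1/√f = -1.8 log₁₀[(0.0492/3.7)^1.11 + 6.9/9.947e+04] = -1.8 log₁₀[0.00827 + 6.94e-05] = 3.742, so f = 0.07142.
Darcy-Weisbach: ΔP = f(L/D)(ρV²/2) = 0.07142·(6.95/0.0573)·(0.682·30.8²/2) = 0.07142·121.3·323.5 = 2802 Pa.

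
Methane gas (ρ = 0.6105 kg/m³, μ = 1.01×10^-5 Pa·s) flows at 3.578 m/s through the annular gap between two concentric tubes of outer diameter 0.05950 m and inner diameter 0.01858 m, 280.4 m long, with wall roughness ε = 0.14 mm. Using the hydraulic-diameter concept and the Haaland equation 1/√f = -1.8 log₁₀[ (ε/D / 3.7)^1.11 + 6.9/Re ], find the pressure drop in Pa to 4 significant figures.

ΔP ≈ 970.8 Pa

Hydraulic diameter D_h = 4A/P = D_o - D_i = 0.0595 - 0.01858 = 0.04092 m.
Re = ρVD_h/μ = 0.6105·3.578·0.04092/1.01e-05 = 8850.
ε/D_h = 0.00014/0.04092 = 0.00342; Haaland gives 1/√f = -1.8 log₁₀[0.000429+0.00078] = 5.252, so f = 0.03625.
ΔP = f(L/D_h)(ρV²/2) = 0.03625·280.4/0.04092·3.908 = 970.8 Pa.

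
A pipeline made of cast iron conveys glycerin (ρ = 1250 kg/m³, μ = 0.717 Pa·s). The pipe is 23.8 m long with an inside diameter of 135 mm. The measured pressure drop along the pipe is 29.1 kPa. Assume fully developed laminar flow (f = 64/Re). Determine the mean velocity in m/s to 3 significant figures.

V ≈ 0.971 m/s

For laminar flow, f = 64/Re with Re = ρVD/μ, so Darcy-Weisbach reduces to ΔP = 32μLV/D². Solving for V: V = ΔP·D²/(32μL) = 2.91e+04·(0.135)²/(32·0.717·23.8) = 0.9712 m/s.
Check: Re = ρVD/μ = 1250·0.9712·0.135/0.717 = 228.6 < 2300, so the laminar assumption holds.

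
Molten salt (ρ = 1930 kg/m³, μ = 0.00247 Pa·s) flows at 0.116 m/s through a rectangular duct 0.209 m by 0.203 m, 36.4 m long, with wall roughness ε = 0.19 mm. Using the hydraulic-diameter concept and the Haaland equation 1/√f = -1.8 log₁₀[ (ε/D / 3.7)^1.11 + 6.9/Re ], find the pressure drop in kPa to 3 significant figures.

Hydraulic diameter D_h = 4A/P = 4·(0.209·0.203)/(2·(0.209+0.203)) = 0.1697/0.824 = 0.206 m.
Re = ρVD_h/μ = 1930·0.116·0.206/0.00247 = 1.867e+04.
ε/D_h = 0.00019/0.206 = 0.000923; Haaland gives 1/√f = -1.8 log₁₀[0.0001+0.00037] = 5.991, so f = 0.02786.
ΔP = f(L/D_h)(ρV²/2) = 0.02786·36.4/0.206·12.99 = 63.95 Pa.
ΔP = 0.0639 kPa.

ΔP ≈ 0.0639 kPa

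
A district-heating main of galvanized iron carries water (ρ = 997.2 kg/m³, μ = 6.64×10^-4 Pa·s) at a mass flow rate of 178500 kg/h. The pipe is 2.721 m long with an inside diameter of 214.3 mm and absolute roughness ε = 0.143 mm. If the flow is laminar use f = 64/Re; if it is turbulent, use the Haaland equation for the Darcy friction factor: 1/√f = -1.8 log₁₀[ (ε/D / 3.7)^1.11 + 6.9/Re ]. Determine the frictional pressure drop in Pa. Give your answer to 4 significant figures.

ṁ = 178500 kg/h = 178500/3600 = 49.58 kg/s.
A = πD²/4 = π(0.2143)²/4 = 0.03607 m²; mean velocity V = ṁ/(ρA) = 49.58/(997.2 · 0.03607) = 1.379 m/s.
Reynolds number Re = ρVD/μ = 997.2 · 1.379 · 0.2143 / 0.000664 = 4.437e+05.
Re > 4000 → turbulent. Relative roughness ε/D = 0.000143/0.2143 = 0.000667. Haaland: 1/√f = -1.8 log₁₀[(0.000667/3.7)^1.11 + 6.9/4.437e+05] = -1.8 log₁₀[6.99e-05 + 1.56e-05] = 7.323, so f = 0.01865.
Darcy-Weisbach: ΔP = f(L/D)(ρV²/2) = 0.01865·(2.721/0.2143)·(997.2·1.379²/2) = 0.01865·12.7·947.5 = 224.3 Pa.

ΔP ≈ 224.3 Pa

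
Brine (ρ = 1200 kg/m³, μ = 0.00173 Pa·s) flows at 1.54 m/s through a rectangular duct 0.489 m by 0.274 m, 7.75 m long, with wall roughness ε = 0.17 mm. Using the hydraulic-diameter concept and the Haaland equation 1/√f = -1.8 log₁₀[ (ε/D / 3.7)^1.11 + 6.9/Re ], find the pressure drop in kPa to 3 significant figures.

Hydraulic diameter D_h = 4A/P = 4·(0.489·0.274)/(2·(0.489+0.274)) = 0.5359/1.526 = 0.3512 m.
Re = ρVD_h/μ = 1200·1.54·0.3512/0.00173 = 3.752e+05.
ε/D_h = 0.00017/0.3512 = 0.000484; Haaland gives 1/√f = -1.8 log₁₀[4.89e-05+1.84e-05] = 7.509, so f = 0.01773.
ΔP = f(L/D_h)(ρV²/2) = 0.01773·7.75/0.3512·1423 = 556.8 Pa.
ΔP = 0.557 kPa.

ΔP ≈ 0.557 kPa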